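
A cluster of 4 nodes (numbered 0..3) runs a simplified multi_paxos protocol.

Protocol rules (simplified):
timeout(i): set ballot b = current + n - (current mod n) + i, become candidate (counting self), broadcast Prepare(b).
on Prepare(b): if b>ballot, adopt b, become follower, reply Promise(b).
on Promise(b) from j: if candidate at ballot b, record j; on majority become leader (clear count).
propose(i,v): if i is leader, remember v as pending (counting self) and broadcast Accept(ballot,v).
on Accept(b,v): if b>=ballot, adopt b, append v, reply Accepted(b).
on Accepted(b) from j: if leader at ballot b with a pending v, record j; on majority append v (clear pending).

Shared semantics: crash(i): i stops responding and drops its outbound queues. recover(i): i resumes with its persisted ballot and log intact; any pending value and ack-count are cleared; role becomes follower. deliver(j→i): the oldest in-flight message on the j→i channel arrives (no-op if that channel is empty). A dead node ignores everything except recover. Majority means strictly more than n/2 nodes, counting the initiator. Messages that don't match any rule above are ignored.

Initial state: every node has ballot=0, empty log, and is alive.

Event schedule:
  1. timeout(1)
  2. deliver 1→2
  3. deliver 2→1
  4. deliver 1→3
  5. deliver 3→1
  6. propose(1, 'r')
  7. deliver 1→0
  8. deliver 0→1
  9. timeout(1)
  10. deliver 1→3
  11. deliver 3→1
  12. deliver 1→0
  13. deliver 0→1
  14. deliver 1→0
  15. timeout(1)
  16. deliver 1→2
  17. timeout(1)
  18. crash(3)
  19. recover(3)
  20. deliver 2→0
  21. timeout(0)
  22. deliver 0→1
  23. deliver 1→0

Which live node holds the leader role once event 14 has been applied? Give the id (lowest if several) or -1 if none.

1. timeout(1):  <1:cand b5 ->
2. deliver 1→2:  <2:foll b5 ->
3. deliver 2→1:  nop
4. deliver 1→3:  <3:foll b5 ->
5. deliver 3→1:  <1:lead b5 ->
6. propose(1,'r'):  nop
7. deliver 1→0:  <0:foll b5 ->
8. deliver 0→1:  nop
9. timeout(1):  <1:cand b9 ->
10. deliver 1→3:  <3:foll b5 r>
11. deliver 3→1:  nop
12. deliver 1→0:  <0:foll b5 r>
13. deliver 0→1:  nop
14. deliver 1→0:  <0:foll b9 r>

-1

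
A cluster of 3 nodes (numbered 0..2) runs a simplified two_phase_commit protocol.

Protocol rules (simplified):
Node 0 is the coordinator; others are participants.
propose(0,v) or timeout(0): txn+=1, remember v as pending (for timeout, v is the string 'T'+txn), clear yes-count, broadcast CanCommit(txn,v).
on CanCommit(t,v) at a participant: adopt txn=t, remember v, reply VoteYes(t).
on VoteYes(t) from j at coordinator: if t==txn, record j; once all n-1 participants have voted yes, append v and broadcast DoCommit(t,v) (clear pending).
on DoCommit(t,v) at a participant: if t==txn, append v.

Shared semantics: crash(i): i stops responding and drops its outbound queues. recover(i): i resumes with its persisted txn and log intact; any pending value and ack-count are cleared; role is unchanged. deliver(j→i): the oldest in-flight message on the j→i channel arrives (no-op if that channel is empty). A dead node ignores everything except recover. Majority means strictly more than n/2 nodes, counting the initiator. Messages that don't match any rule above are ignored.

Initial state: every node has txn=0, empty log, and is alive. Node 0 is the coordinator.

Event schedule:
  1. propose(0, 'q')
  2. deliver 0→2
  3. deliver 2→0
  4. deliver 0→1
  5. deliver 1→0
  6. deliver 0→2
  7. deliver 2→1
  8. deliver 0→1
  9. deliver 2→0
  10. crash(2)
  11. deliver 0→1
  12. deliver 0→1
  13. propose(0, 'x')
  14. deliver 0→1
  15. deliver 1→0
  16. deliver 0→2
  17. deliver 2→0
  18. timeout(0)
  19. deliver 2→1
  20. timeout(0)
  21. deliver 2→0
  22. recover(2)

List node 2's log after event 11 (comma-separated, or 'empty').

q

[1] propose(0,'q') → N0(coor t1 [-])
[2] deliver 0→2 → N2(part t1 [-])
[3] deliver 2→0 → ∅
[4] deliver 0→1 → N1(part t1 [-])
[5] deliver 1→0 → N0(coor t1 [q])
[6] deliver 0→2 → N2(part t1 [q])
[7] deliver 2→1 → ∅
[8] deliver 0→1 → N1(part t1 [q])
[9] deliver 2→0 → ∅
[10] crash(2) → N2(✗part t1 [q])
[11] deliver 0→1 → ∅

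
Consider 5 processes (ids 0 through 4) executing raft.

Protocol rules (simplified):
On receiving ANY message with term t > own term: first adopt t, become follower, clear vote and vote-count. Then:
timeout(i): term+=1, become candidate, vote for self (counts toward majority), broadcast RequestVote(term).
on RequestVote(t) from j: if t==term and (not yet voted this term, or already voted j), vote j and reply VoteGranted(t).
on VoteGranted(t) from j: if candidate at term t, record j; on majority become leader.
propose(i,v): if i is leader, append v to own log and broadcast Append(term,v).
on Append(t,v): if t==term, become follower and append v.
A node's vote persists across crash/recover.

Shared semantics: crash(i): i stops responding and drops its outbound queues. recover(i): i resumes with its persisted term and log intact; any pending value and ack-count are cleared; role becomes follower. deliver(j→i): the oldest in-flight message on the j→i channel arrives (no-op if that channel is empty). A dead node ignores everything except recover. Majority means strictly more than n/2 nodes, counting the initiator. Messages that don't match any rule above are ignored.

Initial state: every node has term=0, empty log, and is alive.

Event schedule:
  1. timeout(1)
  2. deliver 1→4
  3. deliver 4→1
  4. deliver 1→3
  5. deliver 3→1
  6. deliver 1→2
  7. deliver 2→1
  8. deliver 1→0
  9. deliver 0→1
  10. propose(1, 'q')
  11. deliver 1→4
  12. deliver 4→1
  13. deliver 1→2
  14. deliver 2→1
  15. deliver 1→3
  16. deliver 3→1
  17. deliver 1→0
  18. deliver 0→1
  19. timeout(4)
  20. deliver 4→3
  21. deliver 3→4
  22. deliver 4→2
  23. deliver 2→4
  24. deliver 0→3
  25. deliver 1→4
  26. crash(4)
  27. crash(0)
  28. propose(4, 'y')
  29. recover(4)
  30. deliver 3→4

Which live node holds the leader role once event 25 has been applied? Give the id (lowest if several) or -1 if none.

step 1 timeout(1): 1={cand,t=1,log=-}
step 2 deliver 1→4: 4={foll,t=1,log=-}
step 3 deliver 4→1: —
step 4 deliver 1→3: 3={foll,t=1,log=-}
step 5 deliver 3→1: 1={lead,t=1,log=-}
step 6 deliver 1→2: 2={foll,t=1,log=-}
step 7 deliver 2→1: —
step 8 deliver 1→0: 0={foll,t=1,log=-}
step 9 deliver 0→1: —
step 10 propose(1,'q'): 1={lead,t=1,log=q}
step 11 deliver 1→4: 4={foll,t=1,log=q}
step 12 deliver 4→1: —
step 13 deliver 1→2: 2={foll,t=1,log=q}
step 14 deliver 2→1: —
step 15 deliver 1→3: 3={foll,t=1,log=q}
step 16 deliver 3→1: —
step 17 deliver 1→0: 0={foll,t=1,log=q}
step 18 deliver 0→1: —
step 19 timeout(4): 4={cand,t=2,log=q}
step 20 deliver 4→3: 3={foll,t=2,log=q}
step 21 deliver 3→4: —
step 22 deliver 4→2: 2={foll,t=2,log=q}
step 23 deliver 2→4: 4={lead,t=2,log=q}
step 24 deliver 0→3: —
step 25 deliver 1→4: —

1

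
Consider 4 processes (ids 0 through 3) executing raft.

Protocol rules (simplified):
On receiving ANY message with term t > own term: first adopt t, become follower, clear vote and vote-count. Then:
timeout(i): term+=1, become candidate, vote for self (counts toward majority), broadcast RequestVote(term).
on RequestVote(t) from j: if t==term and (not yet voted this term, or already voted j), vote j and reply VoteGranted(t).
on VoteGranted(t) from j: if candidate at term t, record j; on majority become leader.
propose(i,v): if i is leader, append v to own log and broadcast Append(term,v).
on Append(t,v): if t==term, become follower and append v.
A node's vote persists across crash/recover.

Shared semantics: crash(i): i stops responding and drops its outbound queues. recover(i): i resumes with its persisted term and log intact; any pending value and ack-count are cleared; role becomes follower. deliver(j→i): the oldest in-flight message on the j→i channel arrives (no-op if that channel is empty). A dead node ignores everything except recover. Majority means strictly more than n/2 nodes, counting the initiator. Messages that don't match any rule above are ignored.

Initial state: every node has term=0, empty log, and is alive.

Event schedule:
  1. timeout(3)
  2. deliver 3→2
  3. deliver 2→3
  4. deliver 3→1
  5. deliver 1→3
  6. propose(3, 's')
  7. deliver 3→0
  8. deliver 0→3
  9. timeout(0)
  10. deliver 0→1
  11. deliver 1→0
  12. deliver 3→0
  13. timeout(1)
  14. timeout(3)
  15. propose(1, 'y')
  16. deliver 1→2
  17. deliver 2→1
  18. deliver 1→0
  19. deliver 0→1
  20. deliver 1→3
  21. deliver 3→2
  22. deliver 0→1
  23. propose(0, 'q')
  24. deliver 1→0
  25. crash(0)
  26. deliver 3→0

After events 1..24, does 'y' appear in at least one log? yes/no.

no

after 1 — timeout(3): n3:cand/t1/[-]
after 2 — deliver 3→2: n2:foll/t1/[-]
after 3 — deliver 2→3: ·
after 4 — deliver 3→1: n1:foll/t1/[-]
after 5 — deliver 1→3: n3:lead/t1/[-]
after 6 — propose(3,'s'): n3:lead/t1/[s]
after 7 — deliver 3→0: n0:foll/t1/[-]
after 8 — deliver 0→3: ·
after 9 — timeout(0): n0:cand/t2/[-]
after 10 — deliver 0→1: n1:foll/t2/[-]
after 11 — deliver 1→0: ·
after 12 — deliver 3→0: ·
after 13 — timeout(1): n1:cand/t3/[-]
after 14 — timeout(3): n3:cand/t2/[s]
after 15 — propose(1,'y'): ·
after 16 — deliver 1→2: n2:foll/t3/[-]
after 17 — deliver 2→1: ·
after 18 — deliver 1→0: n0:foll/t3/[-]
after 19 — deliver 0→1: n1:lead/t3/[-]
after 20 — deliver 1→3: n3:foll/t3/[s]
after 21 — deliver 3→2: ·
after 22 — deliver 0→1: ·
after 23 — propose(0,'q'): ·
after 24 — deliver 1→0: ·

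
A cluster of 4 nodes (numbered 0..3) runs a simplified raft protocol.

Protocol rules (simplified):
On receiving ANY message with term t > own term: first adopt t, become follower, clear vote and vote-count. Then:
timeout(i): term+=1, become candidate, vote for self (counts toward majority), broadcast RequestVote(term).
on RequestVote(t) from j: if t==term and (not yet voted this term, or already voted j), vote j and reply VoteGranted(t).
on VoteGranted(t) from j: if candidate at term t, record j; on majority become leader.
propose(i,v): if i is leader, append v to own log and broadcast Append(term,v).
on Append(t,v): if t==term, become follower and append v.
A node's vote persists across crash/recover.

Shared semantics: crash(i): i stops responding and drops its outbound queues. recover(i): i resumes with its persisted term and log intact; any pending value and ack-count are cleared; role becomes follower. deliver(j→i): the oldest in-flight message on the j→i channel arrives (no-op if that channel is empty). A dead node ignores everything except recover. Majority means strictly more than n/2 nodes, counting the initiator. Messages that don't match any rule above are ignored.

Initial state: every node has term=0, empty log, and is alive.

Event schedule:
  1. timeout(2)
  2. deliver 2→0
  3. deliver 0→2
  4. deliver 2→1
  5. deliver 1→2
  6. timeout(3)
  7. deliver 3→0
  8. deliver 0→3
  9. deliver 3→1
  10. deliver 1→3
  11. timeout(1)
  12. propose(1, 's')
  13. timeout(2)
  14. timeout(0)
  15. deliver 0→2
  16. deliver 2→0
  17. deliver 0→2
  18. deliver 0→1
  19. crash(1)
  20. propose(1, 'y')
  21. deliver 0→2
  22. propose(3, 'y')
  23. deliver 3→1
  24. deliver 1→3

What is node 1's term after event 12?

2

e1 timeout(2): 2[cand,t=1,-]
e2 deliver 2→0: 0[foll,t=1,-]
e3 deliver 0→2: ·
e4 deliver 2→1: 1[foll,t=1,-]
e5 deliver 1→2: 2[lead,t=1,-]
e6 timeout(3): 3[cand,t=1,-]
e7 deliver 3→0: ·
e8 deliver 0→3: ·
e9 deliver 3→1: ·
e10 deliver 1→3: ·
e11 timeout(1): 1[cand,t=2,-]
e12 propose(1,'s'): ·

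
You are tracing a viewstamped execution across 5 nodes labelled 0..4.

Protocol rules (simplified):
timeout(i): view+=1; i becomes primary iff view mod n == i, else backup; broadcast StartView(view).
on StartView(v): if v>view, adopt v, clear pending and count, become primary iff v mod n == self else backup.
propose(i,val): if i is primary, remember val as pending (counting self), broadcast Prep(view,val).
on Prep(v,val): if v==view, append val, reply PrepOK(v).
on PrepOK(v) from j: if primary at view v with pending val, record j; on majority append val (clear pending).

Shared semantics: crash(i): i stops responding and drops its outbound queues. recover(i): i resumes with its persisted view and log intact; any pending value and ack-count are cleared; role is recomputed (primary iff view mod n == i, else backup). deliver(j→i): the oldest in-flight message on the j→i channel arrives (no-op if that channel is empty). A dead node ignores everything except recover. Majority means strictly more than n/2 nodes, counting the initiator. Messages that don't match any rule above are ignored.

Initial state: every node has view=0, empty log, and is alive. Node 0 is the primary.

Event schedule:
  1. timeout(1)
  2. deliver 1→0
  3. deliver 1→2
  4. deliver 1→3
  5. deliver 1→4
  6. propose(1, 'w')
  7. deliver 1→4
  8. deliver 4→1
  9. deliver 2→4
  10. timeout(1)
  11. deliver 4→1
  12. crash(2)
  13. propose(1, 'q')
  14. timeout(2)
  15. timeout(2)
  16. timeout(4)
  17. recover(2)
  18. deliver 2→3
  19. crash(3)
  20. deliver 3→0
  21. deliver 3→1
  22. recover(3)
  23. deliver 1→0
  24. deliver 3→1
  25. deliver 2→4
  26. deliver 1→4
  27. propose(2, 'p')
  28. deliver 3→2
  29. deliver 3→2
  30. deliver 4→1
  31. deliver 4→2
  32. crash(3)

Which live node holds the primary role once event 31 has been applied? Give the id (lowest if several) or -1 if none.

2

1. timeout(1):  <1:prim v1 ->
2. deliver 1→0:  <0:back v1 ->
3. deliver 1→2:  <2:back v1 ->
4. deliver 1→3:  <3:back v1 ->
5. deliver 1→4:  <4:back v1 ->
6. propose(1,'w'):  nop
7. deliver 1→4:  <4:back v1 w>
8. deliver 4→1:  nop
9. deliver 2→4:  nop
10. timeout(1):  <1:back v2 ->
11. deliver 4→1:  nop
12. crash(2):  <2:✗back v1 ->
13. propose(1,'q'):  nop
14. timeout(2):  nop
15. timeout(2):  nop
16. timeout(4):  <4:back v2 w>
17. recover(2):  <2:back v1 ->
18. deliver 2→3:  nop
19. crash(3):  <3:✗back v1 ->
20. deliver 3→0:  nop
21. deliver 3→1:  nop
22. recover(3):  <3:back v1 ->
23. deliver 1→0:  <0:back v1 w>
24. deliver 3→1:  nop
25. deliver 2→4:  nop
26. deliver 1→4:  nop
27. propose(2,'p'):  nop
28. deliver 3→2:  nop
29. deliver 3→2:  nop
30. deliver 4→1:  nop
31. deliver 4→2:  <2:prim v2 ->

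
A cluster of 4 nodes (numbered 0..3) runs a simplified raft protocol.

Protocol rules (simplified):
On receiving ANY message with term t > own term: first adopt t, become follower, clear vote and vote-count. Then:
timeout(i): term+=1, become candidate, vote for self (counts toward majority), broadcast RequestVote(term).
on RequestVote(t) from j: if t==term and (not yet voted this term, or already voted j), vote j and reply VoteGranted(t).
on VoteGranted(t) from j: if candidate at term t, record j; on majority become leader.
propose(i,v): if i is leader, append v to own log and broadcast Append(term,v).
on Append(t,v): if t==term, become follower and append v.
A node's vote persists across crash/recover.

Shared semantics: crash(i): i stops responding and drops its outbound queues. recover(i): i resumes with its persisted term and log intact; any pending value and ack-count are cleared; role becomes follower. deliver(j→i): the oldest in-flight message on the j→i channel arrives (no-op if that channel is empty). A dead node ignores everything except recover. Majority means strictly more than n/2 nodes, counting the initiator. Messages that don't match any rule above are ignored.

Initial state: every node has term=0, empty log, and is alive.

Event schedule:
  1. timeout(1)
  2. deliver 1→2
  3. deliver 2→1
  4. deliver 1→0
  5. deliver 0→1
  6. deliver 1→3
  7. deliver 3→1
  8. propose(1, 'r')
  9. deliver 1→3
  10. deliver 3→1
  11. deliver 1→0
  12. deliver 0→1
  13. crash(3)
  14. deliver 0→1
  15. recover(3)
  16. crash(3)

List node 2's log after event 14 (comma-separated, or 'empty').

e1 timeout(1): 1[cand,t=1,-]
e2 deliver 1→2: 2[foll,t=1,-]
e3 deliver 2→1: ·
e4 deliver 1→0: 0[foll,t=1,-]
e5 deliver 0→1: 1[lead,t=1,-]
e6 deliver 1→3: 3[foll,t=1,-]
e7 deliver 3→1: ·
e8 propose(1,'r'): 1[lead,t=1,r]
e9 deliver 1→3: 3[foll,t=1,r]
e10 deliver 3→1: ·
e11 deliver 1→0: 0[foll,t=1,r]
e12 deliver 0→1: ·
e13 crash(3): 3[✗foll,t=1,r]
e14 deliver 0→1: ·

empty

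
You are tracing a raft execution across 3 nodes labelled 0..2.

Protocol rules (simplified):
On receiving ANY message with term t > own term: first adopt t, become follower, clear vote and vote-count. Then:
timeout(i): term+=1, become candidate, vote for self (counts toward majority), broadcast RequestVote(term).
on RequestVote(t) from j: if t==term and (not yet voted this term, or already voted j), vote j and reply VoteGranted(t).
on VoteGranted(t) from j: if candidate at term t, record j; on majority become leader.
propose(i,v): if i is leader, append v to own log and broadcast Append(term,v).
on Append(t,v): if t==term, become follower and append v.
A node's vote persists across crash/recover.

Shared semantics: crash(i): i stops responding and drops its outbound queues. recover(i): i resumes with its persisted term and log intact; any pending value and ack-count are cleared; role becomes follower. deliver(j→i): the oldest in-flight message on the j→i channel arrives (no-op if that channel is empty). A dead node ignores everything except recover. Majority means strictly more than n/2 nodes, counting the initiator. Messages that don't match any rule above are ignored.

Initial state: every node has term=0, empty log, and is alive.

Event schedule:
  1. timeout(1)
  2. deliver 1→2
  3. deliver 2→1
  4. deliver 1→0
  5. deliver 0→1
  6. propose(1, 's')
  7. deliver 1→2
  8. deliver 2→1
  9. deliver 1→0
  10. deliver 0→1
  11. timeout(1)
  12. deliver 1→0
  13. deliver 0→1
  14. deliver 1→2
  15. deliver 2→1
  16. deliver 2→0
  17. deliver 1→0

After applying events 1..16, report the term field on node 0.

e1 timeout(1): 1[cand,t=1,-]
e2 deliver 1→2: 2[foll,t=1,-]
e3 deliver 2→1: 1[lead,t=1,-]
e4 deliver 1→0: 0[foll,t=1,-]
e5 deliver 0→1: ·
e6 propose(1,'s'): 1[lead,t=1,s]
e7 deliver 1→2: 2[foll,t=1,s]
e8 deliver 2→1: ·
e9 deliver 1→0: 0[foll,t=1,s]
e10 deliver 0→1: ·
e11 timeout(1): 1[cand,t=2,s]
e12 deliver 1→0: 0[foll,t=2,s]
e13 deliver 0→1: 1[lead,t=2,s]
e14 deliver 1→2: 2[foll,t=2,s]
e15 deliver 2→1: ·
e16 deliver 2→0: ·

2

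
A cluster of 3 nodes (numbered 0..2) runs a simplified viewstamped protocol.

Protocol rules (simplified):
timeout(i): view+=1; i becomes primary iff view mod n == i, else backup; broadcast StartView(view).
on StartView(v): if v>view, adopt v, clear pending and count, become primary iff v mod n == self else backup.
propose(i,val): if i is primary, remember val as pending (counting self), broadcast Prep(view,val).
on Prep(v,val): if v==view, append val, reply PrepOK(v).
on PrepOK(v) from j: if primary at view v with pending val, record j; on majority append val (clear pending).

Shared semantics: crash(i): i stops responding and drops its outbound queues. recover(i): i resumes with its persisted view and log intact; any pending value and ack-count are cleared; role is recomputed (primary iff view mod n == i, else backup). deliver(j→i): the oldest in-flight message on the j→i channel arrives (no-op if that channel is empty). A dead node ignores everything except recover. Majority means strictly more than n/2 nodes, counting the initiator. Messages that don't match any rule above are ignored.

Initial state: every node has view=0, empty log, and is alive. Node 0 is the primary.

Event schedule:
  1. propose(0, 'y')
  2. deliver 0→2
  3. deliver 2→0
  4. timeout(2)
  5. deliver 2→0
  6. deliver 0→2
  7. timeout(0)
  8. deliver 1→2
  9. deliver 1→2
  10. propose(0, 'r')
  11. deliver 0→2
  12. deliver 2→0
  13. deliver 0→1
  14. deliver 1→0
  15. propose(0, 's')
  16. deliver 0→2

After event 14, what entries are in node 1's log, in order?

[1] propose(0,'y') → ∅
[2] deliver 0→2 → N2(back v0 [y])
[3] deliver 2→0 → N0(prim v0 [y])
[4] timeout(2) → N2(back v1 [y])
[5] deliver 2→0 → N0(back v1 [y])
[6] deliver 0→2 → ∅
[7] timeout(0) → N0(back v2 [y])
[8] deliver 1→2 → ∅
[9] deliver 1→2 → ∅
[10] propose(0,'r') → ∅
[11] deliver 0→2 → N2(prim v2 [y])
[12] deliver 2→0 → ∅
[13] deliver 0→1 → N1(back v0 [y])
[14] deliver 1→0 → ∅

y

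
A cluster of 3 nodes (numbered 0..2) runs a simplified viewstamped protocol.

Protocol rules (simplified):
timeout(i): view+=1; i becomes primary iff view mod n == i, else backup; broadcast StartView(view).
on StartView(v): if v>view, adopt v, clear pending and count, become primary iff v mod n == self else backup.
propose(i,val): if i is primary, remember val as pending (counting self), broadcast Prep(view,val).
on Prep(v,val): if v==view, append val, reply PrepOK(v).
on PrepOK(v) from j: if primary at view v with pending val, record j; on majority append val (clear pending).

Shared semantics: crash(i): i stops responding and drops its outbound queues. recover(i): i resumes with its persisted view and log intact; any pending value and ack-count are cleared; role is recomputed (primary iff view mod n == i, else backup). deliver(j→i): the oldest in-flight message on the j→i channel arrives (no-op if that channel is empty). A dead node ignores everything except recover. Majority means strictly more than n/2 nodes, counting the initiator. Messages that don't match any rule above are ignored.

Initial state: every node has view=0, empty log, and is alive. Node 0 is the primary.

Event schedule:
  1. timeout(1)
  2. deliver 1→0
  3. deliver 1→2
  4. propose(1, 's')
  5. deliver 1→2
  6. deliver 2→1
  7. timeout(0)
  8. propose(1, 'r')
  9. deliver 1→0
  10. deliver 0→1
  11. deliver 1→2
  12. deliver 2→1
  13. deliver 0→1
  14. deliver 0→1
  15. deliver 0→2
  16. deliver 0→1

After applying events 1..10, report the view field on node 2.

after 1 — timeout(1): n1:prim/v1/[-]
after 2 — deliver 1→0: n0:back/v1/[-]
after 3 — deliver 1→2: n2:back/v1/[-]
after 4 — propose(1,'s'): ·
after 5 — deliver 1→2: n2:back/v1/[s]
after 6 — deliver 2→1: n1:prim/v1/[s]
after 7 — timeout(0): n0:back/v2/[-]
after 8 — propose(1,'r'): ·
after 9 — deliver 1→0: ·
after 10 — deliver 0→1: n1:back/v2/[s]

1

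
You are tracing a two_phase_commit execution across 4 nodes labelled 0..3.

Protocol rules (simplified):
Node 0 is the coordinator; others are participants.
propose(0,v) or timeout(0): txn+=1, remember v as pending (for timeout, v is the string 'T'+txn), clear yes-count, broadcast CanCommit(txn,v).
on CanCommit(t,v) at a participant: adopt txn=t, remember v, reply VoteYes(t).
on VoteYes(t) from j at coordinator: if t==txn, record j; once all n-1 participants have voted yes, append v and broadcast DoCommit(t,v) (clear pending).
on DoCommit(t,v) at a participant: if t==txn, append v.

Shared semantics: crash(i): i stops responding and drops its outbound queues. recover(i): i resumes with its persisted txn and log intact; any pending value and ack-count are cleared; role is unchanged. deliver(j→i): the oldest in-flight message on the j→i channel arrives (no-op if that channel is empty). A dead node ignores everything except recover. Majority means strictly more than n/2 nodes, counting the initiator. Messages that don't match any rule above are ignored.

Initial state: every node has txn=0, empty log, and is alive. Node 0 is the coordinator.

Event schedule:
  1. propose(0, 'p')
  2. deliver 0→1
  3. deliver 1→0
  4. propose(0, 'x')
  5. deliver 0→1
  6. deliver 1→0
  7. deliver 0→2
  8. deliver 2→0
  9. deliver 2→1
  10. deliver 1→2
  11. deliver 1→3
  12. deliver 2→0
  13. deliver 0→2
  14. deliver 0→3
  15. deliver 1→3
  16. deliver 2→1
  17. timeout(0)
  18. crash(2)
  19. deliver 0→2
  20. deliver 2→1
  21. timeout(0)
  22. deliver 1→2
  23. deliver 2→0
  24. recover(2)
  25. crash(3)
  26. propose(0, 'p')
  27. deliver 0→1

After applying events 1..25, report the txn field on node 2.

e1 propose(0,'p'): 0[coor,t=1,-]
e2 deliver 0→1: 1[part,t=1,-]
e3 deliver 1→0: ·
e4 propose(0,'x'): 0[coor,t=2,-]
e5 deliver 0→1: 1[part,t=2,-]
e6 deliver 1→0: ·
e7 deliver 0→2: 2[part,t=1,-]
e8 deliver 2→0: ·
e9 deliver 2→1: ·
e10 deliver 1→2: ·
e11 deliver 1→3: ·
e12 deliver 2→0: ·
e13 deliver 0→2: 2[part,t=2,-]
e14 deliver 0→3: 3[part,t=1,-]
e15 deliver 1→3: ·
e16 deliver 2→1: ·
e17 timeout(0): 0[coor,t=3,-]
e18 crash(2): 2[✗part,t=2,-]
e19 deliver 0→2: ·
e20 deliver 2→1: ·
e21 timeout(0): 0[coor,t=4,-]
e22 deliver 1→2: ·
e23 deliver 2→0: ·
e24 recover(2): 2[part,t=2,-]
e25 crash(3): 3[✗part,t=1,-]

2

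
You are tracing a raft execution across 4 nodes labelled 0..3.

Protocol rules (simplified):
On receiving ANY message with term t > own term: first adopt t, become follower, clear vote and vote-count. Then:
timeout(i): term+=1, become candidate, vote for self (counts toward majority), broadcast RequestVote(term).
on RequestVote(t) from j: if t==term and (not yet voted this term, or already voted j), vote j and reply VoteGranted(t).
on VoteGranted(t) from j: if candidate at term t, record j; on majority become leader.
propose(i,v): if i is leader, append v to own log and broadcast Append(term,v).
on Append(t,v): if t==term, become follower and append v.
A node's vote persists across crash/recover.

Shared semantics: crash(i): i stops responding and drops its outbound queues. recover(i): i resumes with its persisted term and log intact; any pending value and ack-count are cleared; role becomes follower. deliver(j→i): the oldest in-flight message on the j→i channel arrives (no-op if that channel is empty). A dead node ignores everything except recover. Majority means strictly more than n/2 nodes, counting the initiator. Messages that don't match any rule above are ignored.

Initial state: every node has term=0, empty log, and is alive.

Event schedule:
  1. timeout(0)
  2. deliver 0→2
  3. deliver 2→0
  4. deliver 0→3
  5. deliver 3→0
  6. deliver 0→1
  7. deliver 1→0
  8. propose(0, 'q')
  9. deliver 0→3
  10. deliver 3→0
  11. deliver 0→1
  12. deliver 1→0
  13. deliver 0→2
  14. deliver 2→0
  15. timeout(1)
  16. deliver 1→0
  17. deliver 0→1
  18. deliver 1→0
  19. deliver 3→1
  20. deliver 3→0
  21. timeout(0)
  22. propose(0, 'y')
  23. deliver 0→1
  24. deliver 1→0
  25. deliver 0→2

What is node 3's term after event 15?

1

step 1 timeout(0): 0={cand,t=1,log=-}
step 2 deliver 0→2: 2={foll,t=1,log=-}
step 3 deliver 2→0: —
step 4 deliver 0→3: 3={foll,t=1,log=-}
step 5 deliver 3→0: 0={lead,t=1,log=-}
step 6 deliver 0→1: 1={foll,t=1,log=-}
step 7 deliver 1→0: —
step 8 propose(0,'q'): 0={lead,t=1,log=q}
step 9 deliver 0→3: 3={foll,t=1,log=q}
step 10 deliver 3→0: —
step 11 deliver 0→1: 1={foll,t=1,log=q}
step 12 deliver 1→0: —
step 13 deliver 0→2: 2={foll,t=1,log=q}
step 14 deliver 2→0: —
step 15 timeout(1): 1={cand,t=2,log=q}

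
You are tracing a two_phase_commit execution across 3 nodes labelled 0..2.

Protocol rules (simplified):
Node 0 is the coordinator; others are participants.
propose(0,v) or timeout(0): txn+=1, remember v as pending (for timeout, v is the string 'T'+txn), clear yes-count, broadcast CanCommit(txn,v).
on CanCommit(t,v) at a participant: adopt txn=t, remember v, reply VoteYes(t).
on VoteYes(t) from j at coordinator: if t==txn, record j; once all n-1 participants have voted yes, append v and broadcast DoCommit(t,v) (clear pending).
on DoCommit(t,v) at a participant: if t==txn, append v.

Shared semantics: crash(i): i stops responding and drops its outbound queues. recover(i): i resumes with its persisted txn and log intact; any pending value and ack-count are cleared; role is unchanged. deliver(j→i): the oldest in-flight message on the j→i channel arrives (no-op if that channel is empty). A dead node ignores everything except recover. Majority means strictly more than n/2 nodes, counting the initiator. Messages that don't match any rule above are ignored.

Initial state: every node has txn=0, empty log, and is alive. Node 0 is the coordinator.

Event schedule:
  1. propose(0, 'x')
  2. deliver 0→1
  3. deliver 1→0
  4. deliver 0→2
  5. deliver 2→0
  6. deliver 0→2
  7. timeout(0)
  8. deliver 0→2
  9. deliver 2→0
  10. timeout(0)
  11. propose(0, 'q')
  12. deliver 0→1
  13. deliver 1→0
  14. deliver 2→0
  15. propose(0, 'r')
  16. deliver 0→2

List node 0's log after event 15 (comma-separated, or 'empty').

x

after 1 — propose(0,'x'): n0:coor/t1/[-]
after 2 — deliver 0→1: n1:part/t1/[-]
after 3 — deliver 1→0: ·
after 4 — deliver 0→2: n2:part/t1/[-]
after 5 — deliver 2→0: n0:coor/t1/[x]
after 6 — deliver 0→2: n2:part/t1/[x]
after 7 — timeout(0): n0:coor/t2/[x]
after 8 — deliver 0→2: n2:part/t2/[x]
after 9 — deliver 2→0: ·
after 10 — timeout(0): n0:coor/t3/[x]
after 11 — propose(0,'q'): n0:coor/t4/[x]
after 12 — deliver 0→1: n1:part/t1/[x]
after 13 — deliver 1→0: ·
after 14 — deliver 2→0: ·
after 15 — propose(0,'r'): n0:coor/t5/[x]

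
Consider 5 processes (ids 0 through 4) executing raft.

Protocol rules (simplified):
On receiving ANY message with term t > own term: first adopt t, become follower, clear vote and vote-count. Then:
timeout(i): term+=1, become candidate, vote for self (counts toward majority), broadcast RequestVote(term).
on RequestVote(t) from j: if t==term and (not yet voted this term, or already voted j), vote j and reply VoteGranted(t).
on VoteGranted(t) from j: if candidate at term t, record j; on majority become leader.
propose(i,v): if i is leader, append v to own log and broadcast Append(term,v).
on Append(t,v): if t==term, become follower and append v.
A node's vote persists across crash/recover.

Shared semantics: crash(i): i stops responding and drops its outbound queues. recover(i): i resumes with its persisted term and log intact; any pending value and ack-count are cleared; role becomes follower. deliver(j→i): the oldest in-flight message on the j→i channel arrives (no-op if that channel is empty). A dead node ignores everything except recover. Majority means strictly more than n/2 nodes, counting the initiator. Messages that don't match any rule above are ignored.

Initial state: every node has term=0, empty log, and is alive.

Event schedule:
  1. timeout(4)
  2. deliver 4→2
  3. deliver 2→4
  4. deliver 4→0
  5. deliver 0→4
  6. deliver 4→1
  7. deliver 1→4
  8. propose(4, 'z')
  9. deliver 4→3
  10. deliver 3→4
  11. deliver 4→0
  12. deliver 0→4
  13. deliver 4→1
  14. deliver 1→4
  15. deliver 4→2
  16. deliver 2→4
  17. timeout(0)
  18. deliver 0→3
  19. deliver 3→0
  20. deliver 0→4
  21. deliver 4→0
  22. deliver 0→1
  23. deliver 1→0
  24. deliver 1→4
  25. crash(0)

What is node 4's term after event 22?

2

step 1 timeout(4): 4={cand,t=1,log=-}
step 2 deliver 4→2: 2={foll,t=1,log=-}
step 3 deliver 2→4: —
step 4 deliver 4→0: 0={foll,t=1,log=-}
step 5 deliver 0→4: 4={lead,t=1,log=-}
step 6 deliver 4→1: 1={foll,t=1,log=-}
step 7 deliver 1→4: —
step 8 propose(4,'z'): 4={lead,t=1,log=z}
step 9 deliver 4→3: 3={foll,t=1,log=-}
step 10 deliver 3→4: —
step 11 deliver 4→0: 0={foll,t=1,log=z}
step 12 deliver 0→4: —
step 13 deliver 4→1: 1={foll,t=1,log=z}
step 14 deliver 1→4: —
step 15 deliver 4→2: 2={foll,t=1,log=z}
step 16 deliver 2→4: —
step 17 timeout(0): 0={cand,t=2,log=z}
step 18 deliver 0→3: 3={foll,t=2,log=-}
step 19 deliver 3→0: —
step 20 deliver 0→4: 4={foll,t=2,log=z}
step 21 deliver 4→0: 0={lead,t=2,log=z}
step 22 deliver 0→1: 1={foll,t=2,log=z}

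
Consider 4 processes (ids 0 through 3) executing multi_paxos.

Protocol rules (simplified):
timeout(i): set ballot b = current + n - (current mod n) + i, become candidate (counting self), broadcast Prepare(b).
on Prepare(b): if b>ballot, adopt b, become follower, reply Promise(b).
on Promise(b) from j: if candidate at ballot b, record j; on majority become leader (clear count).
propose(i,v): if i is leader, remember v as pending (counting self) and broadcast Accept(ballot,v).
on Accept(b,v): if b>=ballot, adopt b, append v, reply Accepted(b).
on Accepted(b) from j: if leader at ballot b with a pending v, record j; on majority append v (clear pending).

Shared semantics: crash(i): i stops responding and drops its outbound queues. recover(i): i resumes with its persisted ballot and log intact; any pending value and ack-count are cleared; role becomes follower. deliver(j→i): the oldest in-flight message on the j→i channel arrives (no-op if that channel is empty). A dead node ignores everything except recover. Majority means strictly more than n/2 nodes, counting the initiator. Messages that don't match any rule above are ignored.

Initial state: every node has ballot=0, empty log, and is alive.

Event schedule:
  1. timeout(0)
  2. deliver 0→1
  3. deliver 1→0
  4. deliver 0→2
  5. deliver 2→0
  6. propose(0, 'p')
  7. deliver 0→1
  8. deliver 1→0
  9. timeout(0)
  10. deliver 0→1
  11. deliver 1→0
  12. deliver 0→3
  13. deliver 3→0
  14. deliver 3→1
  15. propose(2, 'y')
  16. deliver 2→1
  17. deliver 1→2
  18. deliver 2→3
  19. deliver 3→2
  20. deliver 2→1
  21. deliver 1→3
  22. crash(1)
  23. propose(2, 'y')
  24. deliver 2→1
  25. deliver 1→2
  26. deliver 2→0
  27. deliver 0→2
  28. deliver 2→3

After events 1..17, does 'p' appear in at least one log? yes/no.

yes

1. timeout(0):  <0:cand b4 ->
2. deliver 0→1:  <1:foll b4 ->
3. deliver 1→0:  nop
4. deliver 0→2:  <2:foll b4 ->
5. deliver 2→0:  <0:lead b4 ->
6. propose(0,'p'):  nop
7. deliver 0→1:  <1:foll b4 p>
8. deliver 1→0:  nop
9. timeout(0):  <0:cand b8 ->
10. deliver 0→1:  <1:foll b8 p>
11. deliver 1→0:  nop
12. deliver 0→3:  <3:foll b4 ->
13. deliver 3→0:  nop
14. deliver 3→1:  nop
15. propose(2,'y'):  nop
16. deliver 2→1:  nop
17. deliver 1→2:  nop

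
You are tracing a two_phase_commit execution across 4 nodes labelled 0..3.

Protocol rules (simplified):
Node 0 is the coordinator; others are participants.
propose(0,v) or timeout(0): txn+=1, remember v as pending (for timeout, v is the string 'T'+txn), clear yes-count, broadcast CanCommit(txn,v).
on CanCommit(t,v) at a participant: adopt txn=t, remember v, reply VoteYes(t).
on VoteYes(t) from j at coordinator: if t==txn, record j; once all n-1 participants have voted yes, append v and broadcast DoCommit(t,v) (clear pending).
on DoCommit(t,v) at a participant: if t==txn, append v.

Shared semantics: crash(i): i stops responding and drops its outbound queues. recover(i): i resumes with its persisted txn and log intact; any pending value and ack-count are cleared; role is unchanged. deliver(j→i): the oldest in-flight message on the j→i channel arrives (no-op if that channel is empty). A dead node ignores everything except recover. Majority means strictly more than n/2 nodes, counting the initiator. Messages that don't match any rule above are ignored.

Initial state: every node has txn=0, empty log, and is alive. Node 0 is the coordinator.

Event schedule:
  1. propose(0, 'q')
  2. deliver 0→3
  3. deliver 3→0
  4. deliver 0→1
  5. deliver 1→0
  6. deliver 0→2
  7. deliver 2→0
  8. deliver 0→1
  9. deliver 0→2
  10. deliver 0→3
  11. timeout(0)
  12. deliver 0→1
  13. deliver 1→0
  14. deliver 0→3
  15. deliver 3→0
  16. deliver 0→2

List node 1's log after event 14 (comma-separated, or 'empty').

e1 propose(0,'q'): 0[coor,t=1,-]
e2 deliver 0→3: 3[part,t=1,-]
e3 deliver 3→0: ·
e4 deliver 0→1: 1[part,t=1,-]
e5 deliver 1→0: ·
e6 deliver 0→2: 2[part,t=1,-]
e7 deliver 2→0: 0[coor,t=1,q]
e8 deliver 0→1: 1[part,t=1,q]
e9 deliver 0→2: 2[part,t=1,q]
e10 deliver 0→3: 3[part,t=1,q]
e11 timeout(0): 0[coor,t=2,q]
e12 deliver 0→1: 1[part,t=2,q]
e13 deliver 1→0: ·
e14 deliver 0→3: 3[part,t=2,q]

q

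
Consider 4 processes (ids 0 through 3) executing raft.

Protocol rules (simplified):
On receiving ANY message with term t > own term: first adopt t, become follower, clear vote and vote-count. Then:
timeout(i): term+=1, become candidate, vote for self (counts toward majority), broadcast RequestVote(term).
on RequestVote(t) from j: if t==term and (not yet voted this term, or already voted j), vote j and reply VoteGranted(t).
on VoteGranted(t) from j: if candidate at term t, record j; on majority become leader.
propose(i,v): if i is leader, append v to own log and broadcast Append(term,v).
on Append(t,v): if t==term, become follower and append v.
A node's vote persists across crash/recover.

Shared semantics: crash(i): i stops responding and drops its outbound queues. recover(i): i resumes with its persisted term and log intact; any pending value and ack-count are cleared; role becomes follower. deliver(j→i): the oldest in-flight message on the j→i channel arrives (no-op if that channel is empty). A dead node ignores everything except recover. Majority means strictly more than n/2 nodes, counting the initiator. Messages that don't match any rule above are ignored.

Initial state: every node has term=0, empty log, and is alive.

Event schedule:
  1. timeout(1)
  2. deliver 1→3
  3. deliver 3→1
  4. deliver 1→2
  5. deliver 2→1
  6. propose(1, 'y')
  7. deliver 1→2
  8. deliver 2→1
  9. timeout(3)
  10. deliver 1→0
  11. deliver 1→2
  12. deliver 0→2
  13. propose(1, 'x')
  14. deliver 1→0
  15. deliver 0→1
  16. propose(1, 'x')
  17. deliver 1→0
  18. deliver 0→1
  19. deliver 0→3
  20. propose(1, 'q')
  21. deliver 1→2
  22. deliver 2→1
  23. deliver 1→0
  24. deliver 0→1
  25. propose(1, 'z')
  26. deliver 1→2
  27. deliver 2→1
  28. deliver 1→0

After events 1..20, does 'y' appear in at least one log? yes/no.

step 1 timeout(1): 1={cand,t=1,log=-}
step 2 deliver 1→3: 3={foll,t=1,log=-}
step 3 deliver 3→1: —
step 4 deliver 1→2: 2={foll,t=1,log=-}
step 5 deliver 2→1: 1={lead,t=1,log=-}
step 6 propose(1,'y'): 1={lead,t=1,log=y}
step 7 deliver 1→2: 2={foll,t=1,log=y}
step 8 deliver 2→1: —
step 9 timeout(3): 3={cand,t=2,log=-}
step 10 deliver 1→0: 0={foll,t=1,log=-}
step 11 deliver 1→2: —
step 12 deliver 0→2: —
step 13 propose(1,'x'): 1={lead,t=1,log=y,x}
step 14 deliver 1→0: 0={foll,t=1,log=y}
step 15 deliver 0→1: —
step 16 propose(1,'x'): 1={lead,t=1,log=y,x,x}
step 17 deliver 1→0: 0={foll,t=1,log=y,x}
step 18 deliver 0→1: —
step 19 deliver 0→3: —
step 20 propose(1,'q'): 1={lead,t=1,log=y,x,x,q}

yes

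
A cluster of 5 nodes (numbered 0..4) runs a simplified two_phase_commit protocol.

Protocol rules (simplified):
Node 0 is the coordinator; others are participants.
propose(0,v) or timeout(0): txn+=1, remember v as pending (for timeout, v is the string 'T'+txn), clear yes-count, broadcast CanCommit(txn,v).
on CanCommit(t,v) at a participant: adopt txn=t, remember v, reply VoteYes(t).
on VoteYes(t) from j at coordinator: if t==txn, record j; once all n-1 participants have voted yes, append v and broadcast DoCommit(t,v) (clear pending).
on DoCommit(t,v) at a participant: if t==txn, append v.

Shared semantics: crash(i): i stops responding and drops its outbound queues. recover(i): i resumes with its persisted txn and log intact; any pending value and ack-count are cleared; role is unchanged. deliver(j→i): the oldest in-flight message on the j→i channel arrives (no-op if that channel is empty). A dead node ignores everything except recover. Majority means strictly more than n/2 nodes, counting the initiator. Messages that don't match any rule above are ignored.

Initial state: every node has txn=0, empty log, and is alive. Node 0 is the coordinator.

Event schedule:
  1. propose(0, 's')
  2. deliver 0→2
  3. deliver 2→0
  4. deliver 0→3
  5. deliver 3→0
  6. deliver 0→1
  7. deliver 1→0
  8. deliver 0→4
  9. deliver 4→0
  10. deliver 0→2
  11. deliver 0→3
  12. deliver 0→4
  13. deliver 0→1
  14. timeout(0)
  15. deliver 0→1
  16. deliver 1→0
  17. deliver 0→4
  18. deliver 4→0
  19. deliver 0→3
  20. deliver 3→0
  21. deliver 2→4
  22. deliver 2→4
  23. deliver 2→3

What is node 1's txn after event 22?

2

after 1 — propose(0,'s'): n0:coor/t1/[-]
after 2 — deliver 0→2: n2:part/t1/[-]
after 3 — deliver 2→0: ·
after 4 — deliver 0→3: n3:part/t1/[-]
after 5 — deliver 3→0: ·
after 6 — deliver 0→1: n1:part/t1/[-]
after 7 — deliver 1→0: ·
after 8 — deliver 0→4: n4:part/t1/[-]
after 9 — deliver 4→0: n0:coor/t1/[s]
after 10 — deliver 0→2: n2:part/t1/[s]
after 11 — deliver 0→3: n3:part/t1/[s]
after 12 — deliver 0→4: n4:part/t1/[s]
after 13 — deliver 0→1: n1:part/t1/[s]
after 14 — timeout(0): n0:coor/t2/[s]
after 15 — deliver 0→1: n1:part/t2/[s]
after 16 — deliver 1→0: ·
after 17 — deliver 0→4: n4:part/t2/[s]
after 18 — deliver 4→0: ·
after 19 — deliver 0→3: n3:part/t2/[s]
after 20 — deliver 3→0: ·
after 21 — deliver 2→4: ·
after 22 — deliver 2→4: ·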